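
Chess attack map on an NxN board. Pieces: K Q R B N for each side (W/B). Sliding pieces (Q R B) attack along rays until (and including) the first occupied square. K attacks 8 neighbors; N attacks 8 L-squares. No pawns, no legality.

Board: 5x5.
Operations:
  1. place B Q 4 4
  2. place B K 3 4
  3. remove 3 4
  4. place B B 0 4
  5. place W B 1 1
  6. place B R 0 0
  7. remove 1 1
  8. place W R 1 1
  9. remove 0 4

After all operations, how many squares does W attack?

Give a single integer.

Answer: 8

Derivation:
Op 1: place BQ@(4,4)
Op 2: place BK@(3,4)
Op 3: remove (3,4)
Op 4: place BB@(0,4)
Op 5: place WB@(1,1)
Op 6: place BR@(0,0)
Op 7: remove (1,1)
Op 8: place WR@(1,1)
Op 9: remove (0,4)
Per-piece attacks for W:
  WR@(1,1): attacks (1,2) (1,3) (1,4) (1,0) (2,1) (3,1) (4,1) (0,1)
Union (8 distinct): (0,1) (1,0) (1,2) (1,3) (1,4) (2,1) (3,1) (4,1)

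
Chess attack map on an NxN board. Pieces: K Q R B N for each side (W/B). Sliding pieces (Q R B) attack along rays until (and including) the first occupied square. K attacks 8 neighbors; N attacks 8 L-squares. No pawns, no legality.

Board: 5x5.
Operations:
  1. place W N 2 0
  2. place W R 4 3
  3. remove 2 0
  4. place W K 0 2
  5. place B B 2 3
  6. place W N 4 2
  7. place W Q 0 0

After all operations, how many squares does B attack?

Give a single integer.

Answer: 6

Derivation:
Op 1: place WN@(2,0)
Op 2: place WR@(4,3)
Op 3: remove (2,0)
Op 4: place WK@(0,2)
Op 5: place BB@(2,3)
Op 6: place WN@(4,2)
Op 7: place WQ@(0,0)
Per-piece attacks for B:
  BB@(2,3): attacks (3,4) (3,2) (4,1) (1,4) (1,2) (0,1)
Union (6 distinct): (0,1) (1,2) (1,4) (3,2) (3,4) (4,1)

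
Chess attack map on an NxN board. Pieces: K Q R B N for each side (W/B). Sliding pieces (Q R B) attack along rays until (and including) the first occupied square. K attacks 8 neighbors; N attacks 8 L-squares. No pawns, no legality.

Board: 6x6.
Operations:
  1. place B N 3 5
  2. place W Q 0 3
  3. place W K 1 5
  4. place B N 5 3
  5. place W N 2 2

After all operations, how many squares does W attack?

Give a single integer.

Answer: 20

Derivation:
Op 1: place BN@(3,5)
Op 2: place WQ@(0,3)
Op 3: place WK@(1,5)
Op 4: place BN@(5,3)
Op 5: place WN@(2,2)
Per-piece attacks for W:
  WQ@(0,3): attacks (0,4) (0,5) (0,2) (0,1) (0,0) (1,3) (2,3) (3,3) (4,3) (5,3) (1,4) (2,5) (1,2) (2,1) (3,0) [ray(1,0) blocked at (5,3)]
  WK@(1,5): attacks (1,4) (2,5) (0,5) (2,4) (0,4)
  WN@(2,2): attacks (3,4) (4,3) (1,4) (0,3) (3,0) (4,1) (1,0) (0,1)
Union (20 distinct): (0,0) (0,1) (0,2) (0,3) (0,4) (0,5) (1,0) (1,2) (1,3) (1,4) (2,1) (2,3) (2,4) (2,5) (3,0) (3,3) (3,4) (4,1) (4,3) (5,3)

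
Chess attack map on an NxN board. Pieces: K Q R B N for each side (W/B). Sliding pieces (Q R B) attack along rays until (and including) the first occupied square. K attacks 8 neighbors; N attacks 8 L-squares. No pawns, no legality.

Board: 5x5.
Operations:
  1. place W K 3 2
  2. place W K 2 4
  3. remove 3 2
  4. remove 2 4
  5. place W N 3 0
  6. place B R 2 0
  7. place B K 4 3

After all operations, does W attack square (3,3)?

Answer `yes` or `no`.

Op 1: place WK@(3,2)
Op 2: place WK@(2,4)
Op 3: remove (3,2)
Op 4: remove (2,4)
Op 5: place WN@(3,0)
Op 6: place BR@(2,0)
Op 7: place BK@(4,3)
Per-piece attacks for W:
  WN@(3,0): attacks (4,2) (2,2) (1,1)
W attacks (3,3): no

Answer: no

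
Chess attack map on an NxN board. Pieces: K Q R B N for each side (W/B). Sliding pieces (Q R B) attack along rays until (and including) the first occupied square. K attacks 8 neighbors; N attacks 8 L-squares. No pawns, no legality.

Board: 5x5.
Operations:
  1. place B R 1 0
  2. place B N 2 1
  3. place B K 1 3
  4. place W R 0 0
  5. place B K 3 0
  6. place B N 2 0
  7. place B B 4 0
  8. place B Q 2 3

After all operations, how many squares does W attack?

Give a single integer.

Answer: 5

Derivation:
Op 1: place BR@(1,0)
Op 2: place BN@(2,1)
Op 3: place BK@(1,3)
Op 4: place WR@(0,0)
Op 5: place BK@(3,0)
Op 6: place BN@(2,0)
Op 7: place BB@(4,0)
Op 8: place BQ@(2,3)
Per-piece attacks for W:
  WR@(0,0): attacks (0,1) (0,2) (0,3) (0,4) (1,0) [ray(1,0) blocked at (1,0)]
Union (5 distinct): (0,1) (0,2) (0,3) (0,4) (1,0)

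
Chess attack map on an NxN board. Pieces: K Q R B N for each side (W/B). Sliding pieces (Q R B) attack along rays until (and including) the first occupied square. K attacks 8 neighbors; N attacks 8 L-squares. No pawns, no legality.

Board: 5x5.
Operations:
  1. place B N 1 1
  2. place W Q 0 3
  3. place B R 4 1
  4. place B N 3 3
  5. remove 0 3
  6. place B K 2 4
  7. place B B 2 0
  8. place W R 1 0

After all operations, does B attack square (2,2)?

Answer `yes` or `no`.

Answer: no

Derivation:
Op 1: place BN@(1,1)
Op 2: place WQ@(0,3)
Op 3: place BR@(4,1)
Op 4: place BN@(3,3)
Op 5: remove (0,3)
Op 6: place BK@(2,4)
Op 7: place BB@(2,0)
Op 8: place WR@(1,0)
Per-piece attacks for B:
  BN@(1,1): attacks (2,3) (3,2) (0,3) (3,0)
  BB@(2,0): attacks (3,1) (4,2) (1,1) [ray(-1,1) blocked at (1,1)]
  BK@(2,4): attacks (2,3) (3,4) (1,4) (3,3) (1,3)
  BN@(3,3): attacks (1,4) (4,1) (2,1) (1,2)
  BR@(4,1): attacks (4,2) (4,3) (4,4) (4,0) (3,1) (2,1) (1,1) [ray(-1,0) blocked at (1,1)]
B attacks (2,2): no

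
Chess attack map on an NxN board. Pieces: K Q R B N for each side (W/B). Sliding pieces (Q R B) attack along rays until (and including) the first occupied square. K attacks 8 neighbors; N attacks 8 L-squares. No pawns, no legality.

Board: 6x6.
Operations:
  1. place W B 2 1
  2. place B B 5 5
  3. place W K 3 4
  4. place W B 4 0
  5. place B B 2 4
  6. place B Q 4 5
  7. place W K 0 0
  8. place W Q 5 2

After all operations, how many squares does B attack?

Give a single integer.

Op 1: place WB@(2,1)
Op 2: place BB@(5,5)
Op 3: place WK@(3,4)
Op 4: place WB@(4,0)
Op 5: place BB@(2,4)
Op 6: place BQ@(4,5)
Op 7: place WK@(0,0)
Op 8: place WQ@(5,2)
Per-piece attacks for B:
  BB@(2,4): attacks (3,5) (3,3) (4,2) (5,1) (1,5) (1,3) (0,2)
  BQ@(4,5): attacks (4,4) (4,3) (4,2) (4,1) (4,0) (5,5) (3,5) (2,5) (1,5) (0,5) (5,4) (3,4) [ray(0,-1) blocked at (4,0); ray(1,0) blocked at (5,5); ray(-1,-1) blocked at (3,4)]
  BB@(5,5): attacks (4,4) (3,3) (2,2) (1,1) (0,0) [ray(-1,-1) blocked at (0,0)]
Union (19 distinct): (0,0) (0,2) (0,5) (1,1) (1,3) (1,5) (2,2) (2,5) (3,3) (3,4) (3,5) (4,0) (4,1) (4,2) (4,3) (4,4) (5,1) (5,4) (5,5)

Answer: 19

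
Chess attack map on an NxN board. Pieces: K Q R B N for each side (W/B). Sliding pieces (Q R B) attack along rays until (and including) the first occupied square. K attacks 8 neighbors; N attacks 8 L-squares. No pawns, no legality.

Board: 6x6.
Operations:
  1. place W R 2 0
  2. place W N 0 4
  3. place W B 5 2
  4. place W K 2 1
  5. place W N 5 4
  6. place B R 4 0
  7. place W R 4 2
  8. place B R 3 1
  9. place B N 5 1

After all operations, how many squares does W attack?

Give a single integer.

Answer: 23

Derivation:
Op 1: place WR@(2,0)
Op 2: place WN@(0,4)
Op 3: place WB@(5,2)
Op 4: place WK@(2,1)
Op 5: place WN@(5,4)
Op 6: place BR@(4,0)
Op 7: place WR@(4,2)
Op 8: place BR@(3,1)
Op 9: place BN@(5,1)
Per-piece attacks for W:
  WN@(0,4): attacks (2,5) (1,2) (2,3)
  WR@(2,0): attacks (2,1) (3,0) (4,0) (1,0) (0,0) [ray(0,1) blocked at (2,1); ray(1,0) blocked at (4,0)]
  WK@(2,1): attacks (2,2) (2,0) (3,1) (1,1) (3,2) (3,0) (1,2) (1,0)
  WR@(4,2): attacks (4,3) (4,4) (4,5) (4,1) (4,0) (5,2) (3,2) (2,2) (1,2) (0,2) [ray(0,-1) blocked at (4,0); ray(1,0) blocked at (5,2)]
  WB@(5,2): attacks (4,3) (3,4) (2,5) (4,1) (3,0)
  WN@(5,4): attacks (3,5) (4,2) (3,3)
Union (23 distinct): (0,0) (0,2) (1,0) (1,1) (1,2) (2,0) (2,1) (2,2) (2,3) (2,5) (3,0) (3,1) (3,2) (3,3) (3,4) (3,5) (4,0) (4,1) (4,2) (4,3) (4,4) (4,5) (5,2)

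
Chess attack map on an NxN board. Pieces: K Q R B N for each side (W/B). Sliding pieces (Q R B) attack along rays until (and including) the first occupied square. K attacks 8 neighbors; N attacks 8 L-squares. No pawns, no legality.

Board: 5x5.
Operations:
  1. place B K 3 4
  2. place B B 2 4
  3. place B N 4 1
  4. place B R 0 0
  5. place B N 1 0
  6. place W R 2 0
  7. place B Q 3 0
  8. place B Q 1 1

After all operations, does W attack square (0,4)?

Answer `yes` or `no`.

Answer: no

Derivation:
Op 1: place BK@(3,4)
Op 2: place BB@(2,4)
Op 3: place BN@(4,1)
Op 4: place BR@(0,0)
Op 5: place BN@(1,0)
Op 6: place WR@(2,0)
Op 7: place BQ@(3,0)
Op 8: place BQ@(1,1)
Per-piece attacks for W:
  WR@(2,0): attacks (2,1) (2,2) (2,3) (2,4) (3,0) (1,0) [ray(0,1) blocked at (2,4); ray(1,0) blocked at (3,0); ray(-1,0) blocked at (1,0)]
W attacks (0,4): no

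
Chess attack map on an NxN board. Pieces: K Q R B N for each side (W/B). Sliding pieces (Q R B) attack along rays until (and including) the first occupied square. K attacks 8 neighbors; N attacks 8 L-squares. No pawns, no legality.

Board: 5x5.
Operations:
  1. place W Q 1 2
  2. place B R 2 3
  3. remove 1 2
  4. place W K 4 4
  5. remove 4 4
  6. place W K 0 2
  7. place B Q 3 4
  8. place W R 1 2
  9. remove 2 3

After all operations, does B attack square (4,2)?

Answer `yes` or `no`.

Answer: no

Derivation:
Op 1: place WQ@(1,2)
Op 2: place BR@(2,3)
Op 3: remove (1,2)
Op 4: place WK@(4,4)
Op 5: remove (4,4)
Op 6: place WK@(0,2)
Op 7: place BQ@(3,4)
Op 8: place WR@(1,2)
Op 9: remove (2,3)
Per-piece attacks for B:
  BQ@(3,4): attacks (3,3) (3,2) (3,1) (3,0) (4,4) (2,4) (1,4) (0,4) (4,3) (2,3) (1,2) [ray(-1,-1) blocked at (1,2)]
B attacks (4,2): no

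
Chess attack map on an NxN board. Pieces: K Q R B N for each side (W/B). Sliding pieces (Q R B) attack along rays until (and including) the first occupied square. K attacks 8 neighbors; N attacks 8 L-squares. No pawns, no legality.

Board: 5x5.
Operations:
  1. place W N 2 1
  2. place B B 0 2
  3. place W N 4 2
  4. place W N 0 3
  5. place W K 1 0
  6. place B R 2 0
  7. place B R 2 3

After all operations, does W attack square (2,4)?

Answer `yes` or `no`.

Answer: yes

Derivation:
Op 1: place WN@(2,1)
Op 2: place BB@(0,2)
Op 3: place WN@(4,2)
Op 4: place WN@(0,3)
Op 5: place WK@(1,0)
Op 6: place BR@(2,0)
Op 7: place BR@(2,3)
Per-piece attacks for W:
  WN@(0,3): attacks (2,4) (1,1) (2,2)
  WK@(1,0): attacks (1,1) (2,0) (0,0) (2,1) (0,1)
  WN@(2,1): attacks (3,3) (4,2) (1,3) (0,2) (4,0) (0,0)
  WN@(4,2): attacks (3,4) (2,3) (3,0) (2,1)
W attacks (2,4): yes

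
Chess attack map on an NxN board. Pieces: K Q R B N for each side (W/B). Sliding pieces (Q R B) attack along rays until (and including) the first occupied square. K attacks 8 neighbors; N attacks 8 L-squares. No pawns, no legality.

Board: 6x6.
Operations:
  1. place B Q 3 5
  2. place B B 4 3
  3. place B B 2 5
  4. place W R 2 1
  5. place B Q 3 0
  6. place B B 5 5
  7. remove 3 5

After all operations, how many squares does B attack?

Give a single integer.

Op 1: place BQ@(3,5)
Op 2: place BB@(4,3)
Op 3: place BB@(2,5)
Op 4: place WR@(2,1)
Op 5: place BQ@(3,0)
Op 6: place BB@(5,5)
Op 7: remove (3,5)
Per-piece attacks for B:
  BB@(2,5): attacks (3,4) (4,3) (1,4) (0,3) [ray(1,-1) blocked at (4,3)]
  BQ@(3,0): attacks (3,1) (3,2) (3,3) (3,4) (3,5) (4,0) (5,0) (2,0) (1,0) (0,0) (4,1) (5,2) (2,1) [ray(-1,1) blocked at (2,1)]
  BB@(4,3): attacks (5,4) (5,2) (3,4) (2,5) (3,2) (2,1) [ray(-1,1) blocked at (2,5); ray(-1,-1) blocked at (2,1)]
  BB@(5,5): attacks (4,4) (3,3) (2,2) (1,1) (0,0)
Union (21 distinct): (0,0) (0,3) (1,0) (1,1) (1,4) (2,0) (2,1) (2,2) (2,5) (3,1) (3,2) (3,3) (3,4) (3,5) (4,0) (4,1) (4,3) (4,4) (5,0) (5,2) (5,4)

Answer: 21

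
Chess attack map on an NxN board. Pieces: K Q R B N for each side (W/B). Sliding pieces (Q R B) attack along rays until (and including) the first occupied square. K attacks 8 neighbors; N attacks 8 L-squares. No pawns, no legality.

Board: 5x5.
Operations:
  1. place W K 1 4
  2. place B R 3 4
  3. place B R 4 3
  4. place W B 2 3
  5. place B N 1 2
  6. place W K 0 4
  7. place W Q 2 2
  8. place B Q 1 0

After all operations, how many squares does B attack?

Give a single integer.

Op 1: place WK@(1,4)
Op 2: place BR@(3,4)
Op 3: place BR@(4,3)
Op 4: place WB@(2,3)
Op 5: place BN@(1,2)
Op 6: place WK@(0,4)
Op 7: place WQ@(2,2)
Op 8: place BQ@(1,0)
Per-piece attacks for B:
  BQ@(1,0): attacks (1,1) (1,2) (2,0) (3,0) (4,0) (0,0) (2,1) (3,2) (4,3) (0,1) [ray(0,1) blocked at (1,2); ray(1,1) blocked at (4,3)]
  BN@(1,2): attacks (2,4) (3,3) (0,4) (2,0) (3,1) (0,0)
  BR@(3,4): attacks (3,3) (3,2) (3,1) (3,0) (4,4) (2,4) (1,4) [ray(-1,0) blocked at (1,4)]
  BR@(4,3): attacks (4,4) (4,2) (4,1) (4,0) (3,3) (2,3) [ray(-1,0) blocked at (2,3)]
Union (19 distinct): (0,0) (0,1) (0,4) (1,1) (1,2) (1,4) (2,0) (2,1) (2,3) (2,4) (3,0) (3,1) (3,2) (3,3) (4,0) (4,1) (4,2) (4,3) (4,4)

Answer: 19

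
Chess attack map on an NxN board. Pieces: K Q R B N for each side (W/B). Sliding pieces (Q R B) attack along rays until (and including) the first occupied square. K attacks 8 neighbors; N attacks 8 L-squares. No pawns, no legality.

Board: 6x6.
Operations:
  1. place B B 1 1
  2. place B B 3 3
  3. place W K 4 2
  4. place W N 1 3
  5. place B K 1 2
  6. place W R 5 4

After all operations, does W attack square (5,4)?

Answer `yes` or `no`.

Op 1: place BB@(1,1)
Op 2: place BB@(3,3)
Op 3: place WK@(4,2)
Op 4: place WN@(1,3)
Op 5: place BK@(1,2)
Op 6: place WR@(5,4)
Per-piece attacks for W:
  WN@(1,3): attacks (2,5) (3,4) (0,5) (2,1) (3,2) (0,1)
  WK@(4,2): attacks (4,3) (4,1) (5,2) (3,2) (5,3) (5,1) (3,3) (3,1)
  WR@(5,4): attacks (5,5) (5,3) (5,2) (5,1) (5,0) (4,4) (3,4) (2,4) (1,4) (0,4)
W attacks (5,4): no

Answer: no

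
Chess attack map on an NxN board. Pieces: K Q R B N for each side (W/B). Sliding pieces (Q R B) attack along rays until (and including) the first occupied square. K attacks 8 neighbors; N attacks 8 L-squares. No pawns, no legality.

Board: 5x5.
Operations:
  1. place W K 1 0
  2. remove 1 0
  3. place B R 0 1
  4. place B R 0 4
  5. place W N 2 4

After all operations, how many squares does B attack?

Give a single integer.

Answer: 11

Derivation:
Op 1: place WK@(1,0)
Op 2: remove (1,0)
Op 3: place BR@(0,1)
Op 4: place BR@(0,4)
Op 5: place WN@(2,4)
Per-piece attacks for B:
  BR@(0,1): attacks (0,2) (0,3) (0,4) (0,0) (1,1) (2,1) (3,1) (4,1) [ray(0,1) blocked at (0,4)]
  BR@(0,4): attacks (0,3) (0,2) (0,1) (1,4) (2,4) [ray(0,-1) blocked at (0,1); ray(1,0) blocked at (2,4)]
Union (11 distinct): (0,0) (0,1) (0,2) (0,3) (0,4) (1,1) (1,4) (2,1) (2,4) (3,1) (4,1)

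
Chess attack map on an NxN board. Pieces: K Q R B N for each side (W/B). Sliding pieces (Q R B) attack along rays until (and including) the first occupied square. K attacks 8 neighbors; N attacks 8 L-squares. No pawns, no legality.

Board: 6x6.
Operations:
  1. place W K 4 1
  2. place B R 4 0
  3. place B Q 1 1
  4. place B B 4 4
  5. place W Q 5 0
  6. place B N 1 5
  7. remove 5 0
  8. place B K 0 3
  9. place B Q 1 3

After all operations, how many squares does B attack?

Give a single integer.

Answer: 28

Derivation:
Op 1: place WK@(4,1)
Op 2: place BR@(4,0)
Op 3: place BQ@(1,1)
Op 4: place BB@(4,4)
Op 5: place WQ@(5,0)
Op 6: place BN@(1,5)
Op 7: remove (5,0)
Op 8: place BK@(0,3)
Op 9: place BQ@(1,3)
Per-piece attacks for B:
  BK@(0,3): attacks (0,4) (0,2) (1,3) (1,4) (1,2)
  BQ@(1,1): attacks (1,2) (1,3) (1,0) (2,1) (3,1) (4,1) (0,1) (2,2) (3,3) (4,4) (2,0) (0,2) (0,0) [ray(0,1) blocked at (1,3); ray(1,0) blocked at (4,1); ray(1,1) blocked at (4,4)]
  BQ@(1,3): attacks (1,4) (1,5) (1,2) (1,1) (2,3) (3,3) (4,3) (5,3) (0,3) (2,4) (3,5) (2,2) (3,1) (4,0) (0,4) (0,2) [ray(0,1) blocked at (1,5); ray(0,-1) blocked at (1,1); ray(-1,0) blocked at (0,3); ray(1,-1) blocked at (4,0)]
  BN@(1,5): attacks (2,3) (3,4) (0,3)
  BR@(4,0): attacks (4,1) (5,0) (3,0) (2,0) (1,0) (0,0) [ray(0,1) blocked at (4,1)]
  BB@(4,4): attacks (5,5) (5,3) (3,5) (3,3) (2,2) (1,1) [ray(-1,-1) blocked at (1,1)]
Union (28 distinct): (0,0) (0,1) (0,2) (0,3) (0,4) (1,0) (1,1) (1,2) (1,3) (1,4) (1,5) (2,0) (2,1) (2,2) (2,3) (2,4) (3,0) (3,1) (3,3) (3,4) (3,5) (4,0) (4,1) (4,3) (4,4) (5,0) (5,3) (5,5)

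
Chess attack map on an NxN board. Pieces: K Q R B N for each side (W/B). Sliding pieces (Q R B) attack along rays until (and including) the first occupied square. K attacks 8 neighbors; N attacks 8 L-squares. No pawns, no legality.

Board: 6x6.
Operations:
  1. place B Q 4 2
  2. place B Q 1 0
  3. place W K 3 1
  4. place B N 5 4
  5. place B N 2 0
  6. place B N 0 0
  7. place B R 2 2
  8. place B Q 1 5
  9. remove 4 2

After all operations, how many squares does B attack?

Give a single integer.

Answer: 27

Derivation:
Op 1: place BQ@(4,2)
Op 2: place BQ@(1,0)
Op 3: place WK@(3,1)
Op 4: place BN@(5,4)
Op 5: place BN@(2,0)
Op 6: place BN@(0,0)
Op 7: place BR@(2,2)
Op 8: place BQ@(1,5)
Op 9: remove (4,2)
Per-piece attacks for B:
  BN@(0,0): attacks (1,2) (2,1)
  BQ@(1,0): attacks (1,1) (1,2) (1,3) (1,4) (1,5) (2,0) (0,0) (2,1) (3,2) (4,3) (5,4) (0,1) [ray(0,1) blocked at (1,5); ray(1,0) blocked at (2,0); ray(-1,0) blocked at (0,0); ray(1,1) blocked at (5,4)]
  BQ@(1,5): attacks (1,4) (1,3) (1,2) (1,1) (1,0) (2,5) (3,5) (4,5) (5,5) (0,5) (2,4) (3,3) (4,2) (5,1) (0,4) [ray(0,-1) blocked at (1,0)]
  BN@(2,0): attacks (3,2) (4,1) (1,2) (0,1)
  BR@(2,2): attacks (2,3) (2,4) (2,5) (2,1) (2,0) (3,2) (4,2) (5,2) (1,2) (0,2) [ray(0,-1) blocked at (2,0)]
  BN@(5,4): attacks (3,5) (4,2) (3,3)
Union (27 distinct): (0,0) (0,1) (0,2) (0,4) (0,5) (1,0) (1,1) (1,2) (1,3) (1,4) (1,5) (2,0) (2,1) (2,3) (2,4) (2,5) (3,2) (3,3) (3,5) (4,1) (4,2) (4,3) (4,5) (5,1) (5,2) (5,4) (5,5)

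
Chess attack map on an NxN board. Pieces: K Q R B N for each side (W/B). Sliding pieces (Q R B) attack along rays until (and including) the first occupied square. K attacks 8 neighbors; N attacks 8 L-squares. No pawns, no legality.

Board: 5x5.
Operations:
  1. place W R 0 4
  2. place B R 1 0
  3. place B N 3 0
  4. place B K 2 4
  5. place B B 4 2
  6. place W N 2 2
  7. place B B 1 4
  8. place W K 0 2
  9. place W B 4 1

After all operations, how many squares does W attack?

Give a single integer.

Op 1: place WR@(0,4)
Op 2: place BR@(1,0)
Op 3: place BN@(3,0)
Op 4: place BK@(2,4)
Op 5: place BB@(4,2)
Op 6: place WN@(2,2)
Op 7: place BB@(1,4)
Op 8: place WK@(0,2)
Op 9: place WB@(4,1)
Per-piece attacks for W:
  WK@(0,2): attacks (0,3) (0,1) (1,2) (1,3) (1,1)
  WR@(0,4): attacks (0,3) (0,2) (1,4) [ray(0,-1) blocked at (0,2); ray(1,0) blocked at (1,4)]
  WN@(2,2): attacks (3,4) (4,3) (1,4) (0,3) (3,0) (4,1) (1,0) (0,1)
  WB@(4,1): attacks (3,2) (2,3) (1,4) (3,0) [ray(-1,1) blocked at (1,4); ray(-1,-1) blocked at (3,0)]
Union (14 distinct): (0,1) (0,2) (0,3) (1,0) (1,1) (1,2) (1,3) (1,4) (2,3) (3,0) (3,2) (3,4) (4,1) (4,3)

Answer: 14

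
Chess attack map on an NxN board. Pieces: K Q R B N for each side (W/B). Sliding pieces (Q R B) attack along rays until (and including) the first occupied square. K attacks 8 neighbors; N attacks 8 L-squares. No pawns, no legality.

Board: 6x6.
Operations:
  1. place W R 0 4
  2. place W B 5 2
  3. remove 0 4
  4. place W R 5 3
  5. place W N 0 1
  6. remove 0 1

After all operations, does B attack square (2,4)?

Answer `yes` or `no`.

Answer: no

Derivation:
Op 1: place WR@(0,4)
Op 2: place WB@(5,2)
Op 3: remove (0,4)
Op 4: place WR@(5,3)
Op 5: place WN@(0,1)
Op 6: remove (0,1)
Per-piece attacks for B:
B attacks (2,4): no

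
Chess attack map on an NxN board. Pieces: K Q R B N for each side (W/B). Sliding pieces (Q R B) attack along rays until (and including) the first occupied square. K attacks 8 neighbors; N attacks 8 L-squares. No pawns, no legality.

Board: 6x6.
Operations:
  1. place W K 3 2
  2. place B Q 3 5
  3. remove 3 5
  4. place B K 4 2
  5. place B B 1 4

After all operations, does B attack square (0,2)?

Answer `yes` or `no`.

Op 1: place WK@(3,2)
Op 2: place BQ@(3,5)
Op 3: remove (3,5)
Op 4: place BK@(4,2)
Op 5: place BB@(1,4)
Per-piece attacks for B:
  BB@(1,4): attacks (2,5) (2,3) (3,2) (0,5) (0,3) [ray(1,-1) blocked at (3,2)]
  BK@(4,2): attacks (4,3) (4,1) (5,2) (3,2) (5,3) (5,1) (3,3) (3,1)
B attacks (0,2): no

Answer: no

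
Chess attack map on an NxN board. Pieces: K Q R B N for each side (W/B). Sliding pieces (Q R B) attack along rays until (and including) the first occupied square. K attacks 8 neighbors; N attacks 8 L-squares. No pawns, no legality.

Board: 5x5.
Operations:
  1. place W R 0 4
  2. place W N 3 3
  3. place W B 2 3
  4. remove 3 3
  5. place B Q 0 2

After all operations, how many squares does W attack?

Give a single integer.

Answer: 10

Derivation:
Op 1: place WR@(0,4)
Op 2: place WN@(3,3)
Op 3: place WB@(2,3)
Op 4: remove (3,3)
Op 5: place BQ@(0,2)
Per-piece attacks for W:
  WR@(0,4): attacks (0,3) (0,2) (1,4) (2,4) (3,4) (4,4) [ray(0,-1) blocked at (0,2)]
  WB@(2,3): attacks (3,4) (3,2) (4,1) (1,4) (1,2) (0,1)
Union (10 distinct): (0,1) (0,2) (0,3) (1,2) (1,4) (2,4) (3,2) (3,4) (4,1) (4,4)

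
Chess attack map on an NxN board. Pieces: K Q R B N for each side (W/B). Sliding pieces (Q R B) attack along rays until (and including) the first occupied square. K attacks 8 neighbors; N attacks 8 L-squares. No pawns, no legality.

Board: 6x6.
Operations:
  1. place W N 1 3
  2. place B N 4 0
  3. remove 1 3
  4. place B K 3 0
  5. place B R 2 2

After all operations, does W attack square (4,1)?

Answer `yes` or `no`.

Op 1: place WN@(1,3)
Op 2: place BN@(4,0)
Op 3: remove (1,3)
Op 4: place BK@(3,0)
Op 5: place BR@(2,2)
Per-piece attacks for W:
W attacks (4,1): no

Answer: no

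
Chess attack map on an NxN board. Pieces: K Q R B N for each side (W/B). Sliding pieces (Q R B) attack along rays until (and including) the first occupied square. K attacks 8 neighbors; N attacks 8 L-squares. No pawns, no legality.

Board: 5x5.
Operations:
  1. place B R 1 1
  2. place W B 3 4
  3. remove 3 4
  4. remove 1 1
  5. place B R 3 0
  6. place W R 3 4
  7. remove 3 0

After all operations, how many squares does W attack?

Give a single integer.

Op 1: place BR@(1,1)
Op 2: place WB@(3,4)
Op 3: remove (3,4)
Op 4: remove (1,1)
Op 5: place BR@(3,0)
Op 6: place WR@(3,4)
Op 7: remove (3,0)
Per-piece attacks for W:
  WR@(3,4): attacks (3,3) (3,2) (3,1) (3,0) (4,4) (2,4) (1,4) (0,4)
Union (8 distinct): (0,4) (1,4) (2,4) (3,0) (3,1) (3,2) (3,3) (4,4)

Answer: 8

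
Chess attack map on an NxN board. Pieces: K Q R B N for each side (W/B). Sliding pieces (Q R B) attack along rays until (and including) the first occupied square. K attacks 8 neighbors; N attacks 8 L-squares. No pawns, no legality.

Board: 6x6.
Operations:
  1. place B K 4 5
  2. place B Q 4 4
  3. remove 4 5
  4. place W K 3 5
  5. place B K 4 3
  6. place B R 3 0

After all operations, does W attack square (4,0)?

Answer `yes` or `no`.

Op 1: place BK@(4,5)
Op 2: place BQ@(4,4)
Op 3: remove (4,5)
Op 4: place WK@(3,5)
Op 5: place BK@(4,3)
Op 6: place BR@(3,0)
Per-piece attacks for W:
  WK@(3,5): attacks (3,4) (4,5) (2,5) (4,4) (2,4)
W attacks (4,0): no

Answer: no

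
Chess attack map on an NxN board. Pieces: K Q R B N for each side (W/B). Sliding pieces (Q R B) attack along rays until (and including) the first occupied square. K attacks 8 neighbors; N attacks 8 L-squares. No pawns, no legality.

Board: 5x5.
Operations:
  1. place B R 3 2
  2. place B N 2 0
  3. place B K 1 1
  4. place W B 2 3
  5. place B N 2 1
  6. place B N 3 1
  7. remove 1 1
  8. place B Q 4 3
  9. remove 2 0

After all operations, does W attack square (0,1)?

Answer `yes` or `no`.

Op 1: place BR@(3,2)
Op 2: place BN@(2,0)
Op 3: place BK@(1,1)
Op 4: place WB@(2,3)
Op 5: place BN@(2,1)
Op 6: place BN@(3,1)
Op 7: remove (1,1)
Op 8: place BQ@(4,3)
Op 9: remove (2,0)
Per-piece attacks for W:
  WB@(2,3): attacks (3,4) (3,2) (1,4) (1,2) (0,1) [ray(1,-1) blocked at (3,2)]
W attacks (0,1): yes

Answer: yes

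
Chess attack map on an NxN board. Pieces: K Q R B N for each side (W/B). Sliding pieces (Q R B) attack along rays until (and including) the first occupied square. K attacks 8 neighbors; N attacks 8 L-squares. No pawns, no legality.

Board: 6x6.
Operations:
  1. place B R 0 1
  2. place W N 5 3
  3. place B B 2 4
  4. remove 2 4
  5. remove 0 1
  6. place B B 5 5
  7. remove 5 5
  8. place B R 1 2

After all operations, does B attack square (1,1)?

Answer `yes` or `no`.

Answer: yes

Derivation:
Op 1: place BR@(0,1)
Op 2: place WN@(5,3)
Op 3: place BB@(2,4)
Op 4: remove (2,4)
Op 5: remove (0,1)
Op 6: place BB@(5,5)
Op 7: remove (5,5)
Op 8: place BR@(1,2)
Per-piece attacks for B:
  BR@(1,2): attacks (1,3) (1,4) (1,5) (1,1) (1,0) (2,2) (3,2) (4,2) (5,2) (0,2)
B attacks (1,1): yes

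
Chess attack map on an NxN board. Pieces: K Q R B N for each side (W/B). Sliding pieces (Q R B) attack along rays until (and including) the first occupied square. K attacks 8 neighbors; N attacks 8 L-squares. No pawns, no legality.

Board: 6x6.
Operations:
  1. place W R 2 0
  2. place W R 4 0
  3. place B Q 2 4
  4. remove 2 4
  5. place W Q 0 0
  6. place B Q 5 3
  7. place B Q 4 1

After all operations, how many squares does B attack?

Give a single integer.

Answer: 24

Derivation:
Op 1: place WR@(2,0)
Op 2: place WR@(4,0)
Op 3: place BQ@(2,4)
Op 4: remove (2,4)
Op 5: place WQ@(0,0)
Op 6: place BQ@(5,3)
Op 7: place BQ@(4,1)
Per-piece attacks for B:
  BQ@(4,1): attacks (4,2) (4,3) (4,4) (4,5) (4,0) (5,1) (3,1) (2,1) (1,1) (0,1) (5,2) (5,0) (3,2) (2,3) (1,4) (0,5) (3,0) [ray(0,-1) blocked at (4,0)]
  BQ@(5,3): attacks (5,4) (5,5) (5,2) (5,1) (5,0) (4,3) (3,3) (2,3) (1,3) (0,3) (4,4) (3,5) (4,2) (3,1) (2,0) [ray(-1,-1) blocked at (2,0)]
Union (24 distinct): (0,1) (0,3) (0,5) (1,1) (1,3) (1,4) (2,0) (2,1) (2,3) (3,0) (3,1) (3,2) (3,3) (3,5) (4,0) (4,2) (4,3) (4,4) (4,5) (5,0) (5,1) (5,2) (5,4) (5,5)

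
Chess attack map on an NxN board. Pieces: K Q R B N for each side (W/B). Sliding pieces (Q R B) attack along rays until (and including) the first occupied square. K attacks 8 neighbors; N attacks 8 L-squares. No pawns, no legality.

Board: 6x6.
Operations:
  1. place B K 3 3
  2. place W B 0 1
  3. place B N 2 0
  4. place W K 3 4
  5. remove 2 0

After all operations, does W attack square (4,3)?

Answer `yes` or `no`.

Op 1: place BK@(3,3)
Op 2: place WB@(0,1)
Op 3: place BN@(2,0)
Op 4: place WK@(3,4)
Op 5: remove (2,0)
Per-piece attacks for W:
  WB@(0,1): attacks (1,2) (2,3) (3,4) (1,0) [ray(1,1) blocked at (3,4)]
  WK@(3,4): attacks (3,5) (3,3) (4,4) (2,4) (4,5) (4,3) (2,5) (2,3)
W attacks (4,3): yes

Answer: yes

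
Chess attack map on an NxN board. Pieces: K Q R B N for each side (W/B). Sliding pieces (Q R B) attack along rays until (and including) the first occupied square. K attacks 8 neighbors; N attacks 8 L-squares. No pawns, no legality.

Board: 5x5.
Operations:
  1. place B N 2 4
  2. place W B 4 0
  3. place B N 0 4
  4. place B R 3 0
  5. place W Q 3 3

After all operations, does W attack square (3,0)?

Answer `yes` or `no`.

Answer: yes

Derivation:
Op 1: place BN@(2,4)
Op 2: place WB@(4,0)
Op 3: place BN@(0,4)
Op 4: place BR@(3,0)
Op 5: place WQ@(3,3)
Per-piece attacks for W:
  WQ@(3,3): attacks (3,4) (3,2) (3,1) (3,0) (4,3) (2,3) (1,3) (0,3) (4,4) (4,2) (2,4) (2,2) (1,1) (0,0) [ray(0,-1) blocked at (3,0); ray(-1,1) blocked at (2,4)]
  WB@(4,0): attacks (3,1) (2,2) (1,3) (0,4) [ray(-1,1) blocked at (0,4)]
W attacks (3,0): yes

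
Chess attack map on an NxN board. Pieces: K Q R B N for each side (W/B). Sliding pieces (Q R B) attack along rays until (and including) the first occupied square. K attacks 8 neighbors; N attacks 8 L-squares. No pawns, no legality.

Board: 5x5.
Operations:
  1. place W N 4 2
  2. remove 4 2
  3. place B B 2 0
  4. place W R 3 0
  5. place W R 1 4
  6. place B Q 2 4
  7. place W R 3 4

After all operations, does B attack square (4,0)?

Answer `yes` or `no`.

Op 1: place WN@(4,2)
Op 2: remove (4,2)
Op 3: place BB@(2,0)
Op 4: place WR@(3,0)
Op 5: place WR@(1,4)
Op 6: place BQ@(2,4)
Op 7: place WR@(3,4)
Per-piece attacks for B:
  BB@(2,0): attacks (3,1) (4,2) (1,1) (0,2)
  BQ@(2,4): attacks (2,3) (2,2) (2,1) (2,0) (3,4) (1,4) (3,3) (4,2) (1,3) (0,2) [ray(0,-1) blocked at (2,0); ray(1,0) blocked at (3,4); ray(-1,0) blocked at (1,4)]
B attacks (4,0): no

Answer: no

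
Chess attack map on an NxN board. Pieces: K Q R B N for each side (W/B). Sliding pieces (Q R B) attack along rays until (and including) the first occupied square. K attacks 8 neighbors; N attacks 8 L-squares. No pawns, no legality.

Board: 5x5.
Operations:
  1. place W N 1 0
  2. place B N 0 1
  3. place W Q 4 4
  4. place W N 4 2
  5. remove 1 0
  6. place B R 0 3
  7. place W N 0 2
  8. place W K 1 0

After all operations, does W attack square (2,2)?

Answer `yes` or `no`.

Op 1: place WN@(1,0)
Op 2: place BN@(0,1)
Op 3: place WQ@(4,4)
Op 4: place WN@(4,2)
Op 5: remove (1,0)
Op 6: place BR@(0,3)
Op 7: place WN@(0,2)
Op 8: place WK@(1,0)
Per-piece attacks for W:
  WN@(0,2): attacks (1,4) (2,3) (1,0) (2,1)
  WK@(1,0): attacks (1,1) (2,0) (0,0) (2,1) (0,1)
  WN@(4,2): attacks (3,4) (2,3) (3,0) (2,1)
  WQ@(4,4): attacks (4,3) (4,2) (3,4) (2,4) (1,4) (0,4) (3,3) (2,2) (1,1) (0,0) [ray(0,-1) blocked at (4,2)]
W attacks (2,2): yes

Answer: yes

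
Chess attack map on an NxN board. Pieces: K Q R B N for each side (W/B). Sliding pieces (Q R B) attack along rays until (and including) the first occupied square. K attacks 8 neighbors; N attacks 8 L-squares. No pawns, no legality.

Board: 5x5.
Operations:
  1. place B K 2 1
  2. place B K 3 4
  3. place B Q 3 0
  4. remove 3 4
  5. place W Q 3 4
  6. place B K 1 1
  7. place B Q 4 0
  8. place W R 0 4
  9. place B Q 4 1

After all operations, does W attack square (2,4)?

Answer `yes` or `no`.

Op 1: place BK@(2,1)
Op 2: place BK@(3,4)
Op 3: place BQ@(3,0)
Op 4: remove (3,4)
Op 5: place WQ@(3,4)
Op 6: place BK@(1,1)
Op 7: place BQ@(4,0)
Op 8: place WR@(0,4)
Op 9: place BQ@(4,1)
Per-piece attacks for W:
  WR@(0,4): attacks (0,3) (0,2) (0,1) (0,0) (1,4) (2,4) (3,4) [ray(1,0) blocked at (3,4)]
  WQ@(3,4): attacks (3,3) (3,2) (3,1) (3,0) (4,4) (2,4) (1,4) (0,4) (4,3) (2,3) (1,2) (0,1) [ray(0,-1) blocked at (3,0); ray(-1,0) blocked at (0,4)]
W attacks (2,4): yes

Answer: yes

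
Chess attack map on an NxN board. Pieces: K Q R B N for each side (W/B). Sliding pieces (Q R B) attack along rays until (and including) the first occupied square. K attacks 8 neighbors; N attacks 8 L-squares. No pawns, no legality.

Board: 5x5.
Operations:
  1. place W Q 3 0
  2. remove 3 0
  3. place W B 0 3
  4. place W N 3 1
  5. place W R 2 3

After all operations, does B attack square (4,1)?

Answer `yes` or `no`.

Answer: no

Derivation:
Op 1: place WQ@(3,0)
Op 2: remove (3,0)
Op 3: place WB@(0,3)
Op 4: place WN@(3,1)
Op 5: place WR@(2,3)
Per-piece attacks for B:
B attacks (4,1): no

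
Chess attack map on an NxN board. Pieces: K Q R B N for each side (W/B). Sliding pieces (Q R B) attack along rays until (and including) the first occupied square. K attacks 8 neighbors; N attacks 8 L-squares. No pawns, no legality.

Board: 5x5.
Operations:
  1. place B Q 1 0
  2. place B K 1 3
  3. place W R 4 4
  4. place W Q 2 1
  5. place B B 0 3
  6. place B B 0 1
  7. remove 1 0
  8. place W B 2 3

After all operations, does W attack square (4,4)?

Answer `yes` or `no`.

Op 1: place BQ@(1,0)
Op 2: place BK@(1,3)
Op 3: place WR@(4,4)
Op 4: place WQ@(2,1)
Op 5: place BB@(0,3)
Op 6: place BB@(0,1)
Op 7: remove (1,0)
Op 8: place WB@(2,3)
Per-piece attacks for W:
  WQ@(2,1): attacks (2,2) (2,3) (2,0) (3,1) (4,1) (1,1) (0,1) (3,2) (4,3) (3,0) (1,2) (0,3) (1,0) [ray(0,1) blocked at (2,3); ray(-1,0) blocked at (0,1); ray(-1,1) blocked at (0,3)]
  WB@(2,3): attacks (3,4) (3,2) (4,1) (1,4) (1,2) (0,1) [ray(-1,-1) blocked at (0,1)]
  WR@(4,4): attacks (4,3) (4,2) (4,1) (4,0) (3,4) (2,4) (1,4) (0,4)
W attacks (4,4): no

Answer: no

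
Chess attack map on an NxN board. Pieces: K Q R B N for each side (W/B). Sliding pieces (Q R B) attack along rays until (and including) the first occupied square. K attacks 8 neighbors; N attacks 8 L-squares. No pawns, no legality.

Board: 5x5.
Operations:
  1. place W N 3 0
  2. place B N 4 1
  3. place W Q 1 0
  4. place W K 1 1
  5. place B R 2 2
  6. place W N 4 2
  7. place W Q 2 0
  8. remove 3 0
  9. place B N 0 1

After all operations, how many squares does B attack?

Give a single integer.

Op 1: place WN@(3,0)
Op 2: place BN@(4,1)
Op 3: place WQ@(1,0)
Op 4: place WK@(1,1)
Op 5: place BR@(2,2)
Op 6: place WN@(4,2)
Op 7: place WQ@(2,0)
Op 8: remove (3,0)
Op 9: place BN@(0,1)
Per-piece attacks for B:
  BN@(0,1): attacks (1,3) (2,2) (2,0)
  BR@(2,2): attacks (2,3) (2,4) (2,1) (2,0) (3,2) (4,2) (1,2) (0,2) [ray(0,-1) blocked at (2,0); ray(1,0) blocked at (4,2)]
  BN@(4,1): attacks (3,3) (2,2) (2,0)
Union (11 distinct): (0,2) (1,2) (1,3) (2,0) (2,1) (2,2) (2,3) (2,4) (3,2) (3,3) (4,2)

Answer: 11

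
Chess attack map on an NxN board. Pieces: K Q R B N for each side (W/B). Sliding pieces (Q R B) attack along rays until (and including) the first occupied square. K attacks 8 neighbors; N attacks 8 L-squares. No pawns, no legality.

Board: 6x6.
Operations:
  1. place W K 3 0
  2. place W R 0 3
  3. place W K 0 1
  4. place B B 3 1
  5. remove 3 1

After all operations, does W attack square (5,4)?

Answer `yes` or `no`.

Op 1: place WK@(3,0)
Op 2: place WR@(0,3)
Op 3: place WK@(0,1)
Op 4: place BB@(3,1)
Op 5: remove (3,1)
Per-piece attacks for W:
  WK@(0,1): attacks (0,2) (0,0) (1,1) (1,2) (1,0)
  WR@(0,3): attacks (0,4) (0,5) (0,2) (0,1) (1,3) (2,3) (3,3) (4,3) (5,3) [ray(0,-1) blocked at (0,1)]
  WK@(3,0): attacks (3,1) (4,0) (2,0) (4,1) (2,1)
W attacks (5,4): no

Answer: no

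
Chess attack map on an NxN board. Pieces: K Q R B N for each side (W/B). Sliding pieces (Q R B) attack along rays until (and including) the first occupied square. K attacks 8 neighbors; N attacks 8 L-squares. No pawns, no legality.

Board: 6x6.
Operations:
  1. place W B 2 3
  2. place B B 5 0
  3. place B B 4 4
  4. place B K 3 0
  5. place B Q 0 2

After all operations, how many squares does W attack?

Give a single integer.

Answer: 9

Derivation:
Op 1: place WB@(2,3)
Op 2: place BB@(5,0)
Op 3: place BB@(4,4)
Op 4: place BK@(3,0)
Op 5: place BQ@(0,2)
Per-piece attacks for W:
  WB@(2,3): attacks (3,4) (4,5) (3,2) (4,1) (5,0) (1,4) (0,5) (1,2) (0,1) [ray(1,-1) blocked at (5,0)]
Union (9 distinct): (0,1) (0,5) (1,2) (1,4) (3,2) (3,4) (4,1) (4,5) (5,0)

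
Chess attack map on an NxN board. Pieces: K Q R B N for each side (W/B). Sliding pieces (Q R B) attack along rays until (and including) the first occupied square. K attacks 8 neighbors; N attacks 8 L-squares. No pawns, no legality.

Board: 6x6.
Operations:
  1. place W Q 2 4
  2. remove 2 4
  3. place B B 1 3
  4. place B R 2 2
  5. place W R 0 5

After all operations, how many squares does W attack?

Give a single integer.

Answer: 10

Derivation:
Op 1: place WQ@(2,4)
Op 2: remove (2,4)
Op 3: place BB@(1,3)
Op 4: place BR@(2,2)
Op 5: place WR@(0,5)
Per-piece attacks for W:
  WR@(0,5): attacks (0,4) (0,3) (0,2) (0,1) (0,0) (1,5) (2,5) (3,5) (4,5) (5,5)
Union (10 distinct): (0,0) (0,1) (0,2) (0,3) (0,4) (1,5) (2,5) (3,5) (4,5) (5,5)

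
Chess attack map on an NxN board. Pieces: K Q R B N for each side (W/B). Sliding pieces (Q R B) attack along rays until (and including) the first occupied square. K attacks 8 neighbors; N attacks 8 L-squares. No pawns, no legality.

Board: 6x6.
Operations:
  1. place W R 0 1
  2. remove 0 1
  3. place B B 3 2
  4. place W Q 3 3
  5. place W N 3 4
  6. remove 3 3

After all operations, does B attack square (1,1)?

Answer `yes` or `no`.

Op 1: place WR@(0,1)
Op 2: remove (0,1)
Op 3: place BB@(3,2)
Op 4: place WQ@(3,3)
Op 5: place WN@(3,4)
Op 6: remove (3,3)
Per-piece attacks for B:
  BB@(3,2): attacks (4,3) (5,4) (4,1) (5,0) (2,3) (1,4) (0,5) (2,1) (1,0)
B attacks (1,1): no

Answer: no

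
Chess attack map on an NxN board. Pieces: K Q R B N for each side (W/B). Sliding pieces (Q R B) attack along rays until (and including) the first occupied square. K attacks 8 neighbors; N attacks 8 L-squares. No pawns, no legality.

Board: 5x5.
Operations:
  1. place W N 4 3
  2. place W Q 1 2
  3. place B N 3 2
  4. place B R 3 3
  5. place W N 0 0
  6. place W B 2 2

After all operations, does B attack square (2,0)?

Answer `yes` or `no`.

Answer: yes

Derivation:
Op 1: place WN@(4,3)
Op 2: place WQ@(1,2)
Op 3: place BN@(3,2)
Op 4: place BR@(3,3)
Op 5: place WN@(0,0)
Op 6: place WB@(2,2)
Per-piece attacks for B:
  BN@(3,2): attacks (4,4) (2,4) (1,3) (4,0) (2,0) (1,1)
  BR@(3,3): attacks (3,4) (3,2) (4,3) (2,3) (1,3) (0,3) [ray(0,-1) blocked at (3,2); ray(1,0) blocked at (4,3)]
B attacks (2,0): yes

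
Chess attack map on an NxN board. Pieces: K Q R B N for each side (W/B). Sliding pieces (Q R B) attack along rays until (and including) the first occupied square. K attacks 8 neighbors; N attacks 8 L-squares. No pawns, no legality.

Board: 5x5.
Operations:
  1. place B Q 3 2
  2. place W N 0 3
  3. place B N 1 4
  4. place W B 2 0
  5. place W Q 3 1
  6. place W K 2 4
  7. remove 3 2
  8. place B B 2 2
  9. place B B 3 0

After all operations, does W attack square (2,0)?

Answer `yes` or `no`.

Op 1: place BQ@(3,2)
Op 2: place WN@(0,3)
Op 3: place BN@(1,4)
Op 4: place WB@(2,0)
Op 5: place WQ@(3,1)
Op 6: place WK@(2,4)
Op 7: remove (3,2)
Op 8: place BB@(2,2)
Op 9: place BB@(3,0)
Per-piece attacks for W:
  WN@(0,3): attacks (2,4) (1,1) (2,2)
  WB@(2,0): attacks (3,1) (1,1) (0,2) [ray(1,1) blocked at (3,1)]
  WK@(2,4): attacks (2,3) (3,4) (1,4) (3,3) (1,3)
  WQ@(3,1): attacks (3,2) (3,3) (3,4) (3,0) (4,1) (2,1) (1,1) (0,1) (4,2) (4,0) (2,2) (2,0) [ray(0,-1) blocked at (3,0); ray(-1,1) blocked at (2,2); ray(-1,-1) blocked at (2,0)]
W attacks (2,0): yes

Answer: yes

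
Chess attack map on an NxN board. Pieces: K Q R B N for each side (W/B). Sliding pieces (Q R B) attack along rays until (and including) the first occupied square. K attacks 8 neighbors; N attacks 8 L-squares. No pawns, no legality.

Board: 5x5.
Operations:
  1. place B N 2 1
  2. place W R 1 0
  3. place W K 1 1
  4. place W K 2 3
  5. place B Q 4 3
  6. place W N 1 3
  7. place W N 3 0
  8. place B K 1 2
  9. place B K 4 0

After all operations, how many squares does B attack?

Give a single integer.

Answer: 18

Derivation:
Op 1: place BN@(2,1)
Op 2: place WR@(1,0)
Op 3: place WK@(1,1)
Op 4: place WK@(2,3)
Op 5: place BQ@(4,3)
Op 6: place WN@(1,3)
Op 7: place WN@(3,0)
Op 8: place BK@(1,2)
Op 9: place BK@(4,0)
Per-piece attacks for B:
  BK@(1,2): attacks (1,3) (1,1) (2,2) (0,2) (2,3) (2,1) (0,3) (0,1)
  BN@(2,1): attacks (3,3) (4,2) (1,3) (0,2) (4,0) (0,0)
  BK@(4,0): attacks (4,1) (3,0) (3,1)
  BQ@(4,3): attacks (4,4) (4,2) (4,1) (4,0) (3,3) (2,3) (3,4) (3,2) (2,1) [ray(0,-1) blocked at (4,0); ray(-1,0) blocked at (2,3); ray(-1,-1) blocked at (2,1)]
Union (18 distinct): (0,0) (0,1) (0,2) (0,3) (1,1) (1,3) (2,1) (2,2) (2,3) (3,0) (3,1) (3,2) (3,3) (3,4) (4,0) (4,1) (4,2) (4,4)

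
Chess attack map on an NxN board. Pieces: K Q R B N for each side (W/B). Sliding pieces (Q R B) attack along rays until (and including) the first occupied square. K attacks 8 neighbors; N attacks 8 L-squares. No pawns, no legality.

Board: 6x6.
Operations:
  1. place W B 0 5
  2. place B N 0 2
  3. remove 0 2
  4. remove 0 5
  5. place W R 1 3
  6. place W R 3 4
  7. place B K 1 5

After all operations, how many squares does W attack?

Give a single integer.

Answer: 18

Derivation:
Op 1: place WB@(0,5)
Op 2: place BN@(0,2)
Op 3: remove (0,2)
Op 4: remove (0,5)
Op 5: place WR@(1,3)
Op 6: place WR@(3,4)
Op 7: place BK@(1,5)
Per-piece attacks for W:
  WR@(1,3): attacks (1,4) (1,5) (1,2) (1,1) (1,0) (2,3) (3,3) (4,3) (5,3) (0,3) [ray(0,1) blocked at (1,5)]
  WR@(3,4): attacks (3,5) (3,3) (3,2) (3,1) (3,0) (4,4) (5,4) (2,4) (1,4) (0,4)
Union (18 distinct): (0,3) (0,4) (1,0) (1,1) (1,2) (1,4) (1,5) (2,3) (2,4) (3,0) (3,1) (3,2) (3,3) (3,5) (4,3) (4,4) (5,3) (5,4)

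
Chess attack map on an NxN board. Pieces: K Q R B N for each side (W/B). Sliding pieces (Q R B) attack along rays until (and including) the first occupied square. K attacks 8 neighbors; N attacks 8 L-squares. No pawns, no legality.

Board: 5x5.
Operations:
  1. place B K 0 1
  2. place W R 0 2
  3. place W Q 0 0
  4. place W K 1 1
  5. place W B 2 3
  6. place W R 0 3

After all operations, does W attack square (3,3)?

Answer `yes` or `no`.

Op 1: place BK@(0,1)
Op 2: place WR@(0,2)
Op 3: place WQ@(0,0)
Op 4: place WK@(1,1)
Op 5: place WB@(2,3)
Op 6: place WR@(0,3)
Per-piece attacks for W:
  WQ@(0,0): attacks (0,1) (1,0) (2,0) (3,0) (4,0) (1,1) [ray(0,1) blocked at (0,1); ray(1,1) blocked at (1,1)]
  WR@(0,2): attacks (0,3) (0,1) (1,2) (2,2) (3,2) (4,2) [ray(0,1) blocked at (0,3); ray(0,-1) blocked at (0,1)]
  WR@(0,3): attacks (0,4) (0,2) (1,3) (2,3) [ray(0,-1) blocked at (0,2); ray(1,0) blocked at (2,3)]
  WK@(1,1): attacks (1,2) (1,0) (2,1) (0,1) (2,2) (2,0) (0,2) (0,0)
  WB@(2,3): attacks (3,4) (3,2) (4,1) (1,4) (1,2) (0,1) [ray(-1,-1) blocked at (0,1)]
W attacks (3,3): no

Answer: no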